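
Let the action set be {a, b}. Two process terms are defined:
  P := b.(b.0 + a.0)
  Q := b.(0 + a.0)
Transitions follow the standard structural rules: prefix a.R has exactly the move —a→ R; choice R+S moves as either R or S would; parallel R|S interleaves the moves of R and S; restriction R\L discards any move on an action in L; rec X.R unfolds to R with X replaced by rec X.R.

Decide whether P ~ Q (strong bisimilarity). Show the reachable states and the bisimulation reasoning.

LTS(P): 3 reachable states
  p0 = b.(b.0 + a.0) → —b→ p1
  p1 = b.0 + a.0 → —a→ p2, —b→ p2
  p2 = 0 → ∅
LTS(Q): 3 reachable states
  q0 = b.(0 + a.0) → —b→ q1
  q1 = 0 + a.0 → —a→ q2
  q2 = 0 → ∅
Coarsest stable partition (strong bisimilarity classes):
  B0 = {p0}
  B1 = {p1}
  B2 = {p2, q2}
  B3 = {q0}
  B4 = {q1}
p0 ∈ B0, q0 ∈ B3 → different blocks

not bisimilar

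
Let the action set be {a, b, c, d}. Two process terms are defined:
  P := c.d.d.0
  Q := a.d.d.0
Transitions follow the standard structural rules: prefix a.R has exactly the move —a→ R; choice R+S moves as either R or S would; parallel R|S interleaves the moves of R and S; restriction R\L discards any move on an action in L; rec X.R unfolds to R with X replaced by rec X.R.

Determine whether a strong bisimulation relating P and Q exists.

P's transition system — 4 states:
  s0 = c.d.d.0 → -c-> s1
  s1 = d.d.0 → -d-> s2
  s2 = d.0 → -d-> s3
  s3 = 0 → deadlocked
Q's transition system — 4 states:
  t0 = a.d.d.0 → -a-> t1
  t1 = d.d.0 → -d-> t2
  t2 = d.0 → -d-> t3
  t3 = 0 → deadlocked
Coarsest stable partition (strong bisimilarity classes):
  B0 = {s0}
  B1 = {s1, t1}
  B2 = {s2, t2}
  B3 = {s3, t3}
  B4 = {t0}
s0 ∈ B0, t0 ∈ B4 → different blocks

NO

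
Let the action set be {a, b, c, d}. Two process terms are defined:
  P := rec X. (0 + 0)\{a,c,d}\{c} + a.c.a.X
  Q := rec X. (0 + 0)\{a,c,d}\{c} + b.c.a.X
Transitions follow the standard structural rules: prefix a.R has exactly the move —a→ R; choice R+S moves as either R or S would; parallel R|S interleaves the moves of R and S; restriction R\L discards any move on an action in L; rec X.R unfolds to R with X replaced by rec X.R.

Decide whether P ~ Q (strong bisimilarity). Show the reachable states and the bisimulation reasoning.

LTS(P): 3 reachable states
  s0 = rec X. (0 + 0)\{a,c,d}\{c} + a.c.a.X :: ··a··> s1
  s1 = c.a.(rec X. (0 + 0)\{a,c,d}\{c} + a.c.a.X) :: ··c··> s2
  s2 = a.(rec X. (0 + 0)\{a,c,d}\{c} + a.c.a.X) :: ··a··> s0
LTS(Q): 3 reachable states
  t0 = rec X. (0 + 0)\{a,c,d}\{c} + b.c.a.X :: ··b··> t1
  t1 = c.a.(rec X. (0 + 0)\{a,c,d}\{c} + b.c.a.X) :: ··c··> t2
  t2 = a.(rec X. (0 + 0)\{a,c,d}\{c} + b.c.a.X) :: ··a··> t0
Bisimilarity quotient blocks:
  B0 = {s0}
  B1 = {s1}
  B2 = {s2}
  B3 = {t0}
  B4 = {t1}
  B5 = {t2}
s0 ∈ B0, t0 ∈ B3 → different blocks

P ≁ Q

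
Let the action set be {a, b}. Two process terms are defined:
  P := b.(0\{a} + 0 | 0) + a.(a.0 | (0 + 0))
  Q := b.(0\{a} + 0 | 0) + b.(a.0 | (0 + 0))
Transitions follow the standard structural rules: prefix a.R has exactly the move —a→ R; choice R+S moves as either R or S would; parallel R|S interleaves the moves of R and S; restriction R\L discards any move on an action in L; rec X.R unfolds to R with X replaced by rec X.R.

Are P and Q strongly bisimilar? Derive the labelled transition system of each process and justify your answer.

NO

Reachable graph of P (4 states):
  u0 = b.(0\{a} + 0 | 0) + a.(a.0 | (0 + 0)) :: =a=> u1, =b=> u2
  u1 = a.0 | (0 + 0) :: =a=> u3
  u2 = 0\{a} + 0 | 0 :: deadlocked
  u3 = 0 | (0 + 0) :: deadlocked
Reachable graph of Q (4 states):
  v0 = b.(0\{a} + 0 | 0) + b.(a.0 | (0 + 0)) :: =b=> v1, =b=> v2
  v1 = 0\{a} + 0 | 0 :: deadlocked
  v2 = a.0 | (0 + 0) :: =a=> v3
  v3 = 0 | (0 + 0) :: deadlocked
Bisimilarity quotient blocks:
  B0 = {u0}
  B1 = {u1, v2}
  B2 = {u2, u3, v1, v3}
  B3 = {v0}
u0 ∈ B0, v0 ∈ B3 → different blocks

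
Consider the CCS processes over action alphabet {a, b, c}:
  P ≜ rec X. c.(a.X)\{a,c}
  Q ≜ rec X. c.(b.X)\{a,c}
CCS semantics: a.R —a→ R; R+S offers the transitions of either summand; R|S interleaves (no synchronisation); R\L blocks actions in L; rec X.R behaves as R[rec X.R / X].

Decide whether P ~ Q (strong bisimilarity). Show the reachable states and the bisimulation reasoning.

NO

P's transition system — 2 states:
  u0 = rec X. c.(a.X)\{a,c} ⊢ —c→ u1
  u1 = (a.(rec X. c.(a.X)\{a,c}))\{a,c} ⊢ ·
Q's transition system — 3 states:
  v0 = rec X. c.(b.X)\{a,c} ⊢ —c→ v1
  v1 = (b.(rec X. c.(b.X)\{a,c}))\{a,c} ⊢ —b→ v2
  v2 = (rec X. c.(b.X)\{a,c})\{a,c} ⊢ ·
Coarsest stable partition (strong bisimilarity classes):
  B0 = {u0}
  B1 = {u1, v2}
  B2 = {v0}
  B3 = {v1}
u0 ∈ B0, v0 ∈ B2 → different blocks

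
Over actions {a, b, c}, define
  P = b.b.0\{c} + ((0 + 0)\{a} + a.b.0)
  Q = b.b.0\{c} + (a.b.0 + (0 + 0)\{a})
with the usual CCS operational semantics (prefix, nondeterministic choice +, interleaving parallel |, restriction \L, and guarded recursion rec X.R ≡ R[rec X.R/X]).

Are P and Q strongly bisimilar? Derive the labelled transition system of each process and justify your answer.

P's transition system — 5 states:
  s0 = b.b.0\{c} + ((0 + 0)\{a} + a.b.0) → =a=> s1, =b=> s2
  s1 = b.0 → =b=> s3
  s2 = b.0\{c} → =b=> s4
  s3 = 0 → stopped
  s4 = 0\{c} → stopped
Q's transition system — 5 states:
  t0 = b.b.0\{c} + (a.b.0 + (0 + 0)\{a}) → =a=> t1, =b=> t2
  t1 = b.0 → =b=> t3
  t2 = b.0\{c} → =b=> t4
  t3 = 0 → stopped
  t4 = 0\{c} → stopped
Partition-refinement fixed point:
  B0 = {s0, t0}
  B1 = {s1, s2, t1, t2}
  B2 = {s3, s4, t3, t4}
s0 ∈ B0, t0 ∈ B0 → same block

YES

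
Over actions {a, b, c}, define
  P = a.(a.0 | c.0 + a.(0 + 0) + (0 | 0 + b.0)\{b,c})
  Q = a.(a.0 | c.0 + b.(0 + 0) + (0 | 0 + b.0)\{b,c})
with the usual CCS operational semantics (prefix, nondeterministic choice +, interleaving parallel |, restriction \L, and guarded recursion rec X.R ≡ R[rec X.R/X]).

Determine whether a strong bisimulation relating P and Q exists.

P's transition system — 6 states:
  p0 = a.(a.0 | c.0 + a.(0 + 0) + (0 | 0 + b.0)\{b,c}) has moves =a=> p1
  p1 = a.0 | c.0 + a.(0 + 0) + (0 | 0 + b.0)\{b,c} has moves =a=> p2, =a=> p3, =c=> p4
  p2 = 0 + 0 has moves deadlocked
  p3 = 0 | c.0 has moves =c=> p5
  p4 = a.0 | 0 has moves =a=> p5
  p5 = 0 | 0 has moves deadlocked
Q's transition system — 6 states:
  q0 = a.(a.0 | c.0 + b.(0 + 0) + (0 | 0 + b.0)\{b,c}) has moves =a=> q1
  q1 = a.0 | c.0 + b.(0 + 0) + (0 | 0 + b.0)\{b,c} has moves =a=> q2, =b=> q3, =c=> q4
  q2 = 0 | c.0 has moves =c=> q5
  q3 = 0 + 0 has moves deadlocked
  q4 = a.0 | 0 has moves =a=> q5
  q5 = 0 | 0 has moves deadlocked
Bisimilarity quotient blocks:
  B0 = {p0}
  B1 = {p1}
  B2 = {p2, p5, q3, q5}
  B3 = {p4, q4}
  B4 = {p3, q2}
  B5 = {q0}
  B6 = {q1}
p0 ∈ B0, q0 ∈ B5 → different blocks

P ≁ Q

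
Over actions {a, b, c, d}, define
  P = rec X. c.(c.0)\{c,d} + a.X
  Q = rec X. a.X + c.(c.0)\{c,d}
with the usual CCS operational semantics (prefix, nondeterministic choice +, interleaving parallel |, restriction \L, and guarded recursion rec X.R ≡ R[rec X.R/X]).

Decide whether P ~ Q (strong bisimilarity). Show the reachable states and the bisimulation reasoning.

Reachable graph of P (2 states):
  u0 = rec X. c.(c.0)\{c,d} + a.X ⊢ —a→ u0, —c→ u1
  u1 = (c.0)\{c,d} ⊢ ·
Reachable graph of Q (2 states):
  v0 = rec X. a.X + c.(c.0)\{c,d} ⊢ —a→ v0, —c→ v1
  v1 = (c.0)\{c,d} ⊢ ·
Coarsest stable partition (strong bisimilarity classes):
  B0 = {u0, v0}
  B1 = {u1, v1}
u0 ∈ B0, v0 ∈ B0 → same block

P ~ Q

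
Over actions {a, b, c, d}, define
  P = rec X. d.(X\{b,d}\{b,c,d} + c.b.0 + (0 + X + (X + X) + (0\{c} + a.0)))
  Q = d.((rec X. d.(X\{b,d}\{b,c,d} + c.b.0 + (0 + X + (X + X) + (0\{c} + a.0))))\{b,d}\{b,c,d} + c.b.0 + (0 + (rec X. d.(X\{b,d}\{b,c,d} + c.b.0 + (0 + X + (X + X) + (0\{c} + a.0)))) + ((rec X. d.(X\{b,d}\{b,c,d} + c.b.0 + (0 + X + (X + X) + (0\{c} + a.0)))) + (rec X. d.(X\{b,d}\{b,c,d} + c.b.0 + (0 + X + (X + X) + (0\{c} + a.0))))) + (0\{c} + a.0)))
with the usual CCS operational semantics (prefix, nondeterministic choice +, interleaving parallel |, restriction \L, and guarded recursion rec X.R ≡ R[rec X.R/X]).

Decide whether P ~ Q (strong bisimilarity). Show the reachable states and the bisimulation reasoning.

P's transition system — 4 states:
  m0 = rec X. d.(X\{b,d}\{b,c,d} + c.b.0 + (0 + X + (X + X) + (0\{c} + a.0))) → -d-> m1
  m1 = (rec X. d.(X\{b,d}\{b,c,d} + c.b.0 + (0 + X + (X + X) + (0\{c} + a.0))))\{b,d}\{b,c,d} + c.b.0 + (0 + (rec X. d.(X\{b,d}\{b,c,d} + c.b.0 + (0 + X + (X + X) + (0\{c} + a.0)))) + ((rec X. d.(X\{b,d}\{b,c,d} + c.b.0 + (0 + X + (X + X) + (0\{c} + a.0)))) + (rec X. d.(X\{b,d}\{b,c,d} + c.b.0 + (0 + X + (X + X) + (0\{c} + a.0))))) + (0\{c} + a.0)) → -a-> m2, -c-> m3, -d-> m1
  m2 = 0 → deadlocked
  m3 = b.0 → -b-> m2
Q's transition system — 4 states:
  n0 = d.((rec X. d.(X\{b,d}\{b,c,d} + c.b.0 + (0 + X + (X + X) + (0\{c} + a.0))))\{b,d}\{b,c,d} + c.b.0 + (0 + (rec X. d.(X\{b,d}\{b,c,d} + c.b.0 + (0 + X + (X + X) + (0\{c} + a.0)))) + ((rec X. d.(X\{b,d}\{b,c,d} + c.b.0 + (0 + X + (X + X) + (0\{c} + a.0)))) + (rec X. d.(X\{b,d}\{b,c,d} + c.b.0 + (0 + X + (X + X) + (0\{c} + a.0))))) + (0\{c} + a.0))) → -d-> n1
  n1 = (rec X. d.(X\{b,d}\{b,c,d} + c.b.0 + (0 + X + (X + X) + (0\{c} + a.0))))\{b,d}\{b,c,d} + c.b.0 + (0 + (rec X. d.(X\{b,d}\{b,c,d} + c.b.0 + (0 + X + (X + X) + (0\{c} + a.0)))) + ((rec X. d.(X\{b,d}\{b,c,d} + c.b.0 + (0 + X + (X + X) + (0\{c} + a.0)))) + (rec X. d.(X\{b,d}\{b,c,d} + c.b.0 + (0 + X + (X + X) + (0\{c} + a.0))))) + (0\{c} + a.0)) → -a-> n2, -c-> n3, -d-> n1
  n2 = 0 → deadlocked
  n3 = b.0 → -b-> n2
Coarsest stable partition (strong bisimilarity classes):
  B0 = {m0, n0}
  B1 = {m1, n1}
  B2 = {m2, n2}
  B3 = {m3, n3}
m0 ∈ B0, n0 ∈ B0 → same block

P ~ Q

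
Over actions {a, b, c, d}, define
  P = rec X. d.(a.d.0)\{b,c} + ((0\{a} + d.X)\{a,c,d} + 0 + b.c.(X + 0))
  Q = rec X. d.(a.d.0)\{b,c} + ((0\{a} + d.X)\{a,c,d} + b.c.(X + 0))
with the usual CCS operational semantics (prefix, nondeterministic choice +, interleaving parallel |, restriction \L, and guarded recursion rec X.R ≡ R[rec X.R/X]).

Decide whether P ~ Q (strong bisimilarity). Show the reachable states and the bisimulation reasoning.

P's transition system — 6 states:
  m0 = rec X. d.(a.d.0)\{b,c} + ((0\{a} + d.X)\{a,c,d} + 0 + b.c.(X + 0)) → -b-> m1, -d-> m2
  m1 = c.((rec X. d.(a.d.0)\{b,c} + ((0\{a} + d.X)\{a,c,d} + 0 + b.c.(X + 0))) + 0) → -c-> m3
  m2 = (a.d.0)\{b,c} → -a-> m4
  m3 = (rec X. d.(a.d.0)\{b,c} + ((0\{a} + d.X)\{a,c,d} + 0 + b.c.(X + 0))) + 0 → -b-> m1, -d-> m2
  m4 = (d.0)\{b,c} → -d-> m5
  m5 = 0\{b,c} → ∅
Q's transition system — 6 states:
  n0 = rec X. d.(a.d.0)\{b,c} + ((0\{a} + d.X)\{a,c,d} + b.c.(X + 0)) → -b-> n1, -d-> n2
  n1 = c.((rec X. d.(a.d.0)\{b,c} + ((0\{a} + d.X)\{a,c,d} + b.c.(X + 0))) + 0) → -c-> n3
  n2 = (a.d.0)\{b,c} → -a-> n4
  n3 = (rec X. d.(a.d.0)\{b,c} + ((0\{a} + d.X)\{a,c,d} + b.c.(X + 0))) + 0 → -b-> n1, -d-> n2
  n4 = (d.0)\{b,c} → -d-> n5
  n5 = 0\{b,c} → ∅
Coarsest stable partition (strong bisimilarity classes):
  B0 = {m0, m3, n0, n3}
  B1 = {m2, n2}
  B2 = {m4, n4}
  B3 = {m5, n5}
  B4 = {m1, n1}
m0 ∈ B0, n0 ∈ B0 → same block

bisimilar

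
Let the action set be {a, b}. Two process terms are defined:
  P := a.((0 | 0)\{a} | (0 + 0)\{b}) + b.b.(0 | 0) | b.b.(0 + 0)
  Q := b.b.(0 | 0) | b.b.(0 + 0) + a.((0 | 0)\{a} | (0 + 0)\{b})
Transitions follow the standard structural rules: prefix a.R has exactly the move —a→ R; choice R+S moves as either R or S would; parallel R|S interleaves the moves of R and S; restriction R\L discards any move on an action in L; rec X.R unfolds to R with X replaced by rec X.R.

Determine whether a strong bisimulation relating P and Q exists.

P ~ Q

LTS(P): 10 reachable states
  s0 = a.((0 | 0)\{a} | (0 + 0)\{b}) + b.b.(0 | 0) | b.b.(0 + 0) → ··a··> s1, ··b··> s2, ··b··> s3
  s1 = (0 | 0)\{a} | (0 + 0)\{b} → ∅
  s2 = b.(0 | 0) | b.b.(0 + 0) → ··b··> s4, ··b··> s5
  s3 = b.b.(0 | 0) | b.(0 + 0) → ··b··> s5, ··b··> s6
  s4 = 0 | 0 | b.b.(0 + 0) → ··b··> s7
  s5 = b.(0 | 0) | b.(0 + 0) → ··b··> s7, ··b··> s8
  s6 = b.b.(0 | 0) | (0 + 0) → ··b··> s8
  s7 = 0 | 0 | b.(0 + 0) → ··b··> s9
  s8 = b.(0 | 0) | (0 + 0) → ··b··> s9
  s9 = 0 | 0 | (0 + 0) → ∅
LTS(Q): 10 reachable states
  t0 = b.b.(0 | 0) | b.b.(0 + 0) + a.((0 | 0)\{a} | (0 + 0)\{b}) → ··a··> t1, ··b··> t2, ··b··> t3
  t1 = (0 | 0)\{a} | (0 + 0)\{b} → ∅
  t2 = b.(0 | 0) | b.b.(0 + 0) → ··b··> t4, ··b··> t5
  t3 = b.b.(0 | 0) | b.(0 + 0) → ··b··> t5, ··b··> t6
  t4 = 0 | 0 | b.b.(0 + 0) → ··b··> t7
  t5 = b.(0 | 0) | b.(0 + 0) → ··b··> t7, ··b··> t8
  t6 = b.b.(0 | 0) | (0 + 0) → ··b··> t8
  t7 = 0 | 0 | b.(0 + 0) → ··b··> t9
  t8 = b.(0 | 0) | (0 + 0) → ··b··> t9
  t9 = 0 | 0 | (0 + 0) → ∅
Partition-refinement fixed point:
  B0 = {s0, t0}
  B1 = {s1, s9, t1, t9}
  B2 = {s2, s3, t2, t3}
  B3 = {s4, s5, s6, t4, t5, t6}
  B4 = {s7, s8, t7, t8}
s0 ∈ B0, t0 ∈ B0 → same block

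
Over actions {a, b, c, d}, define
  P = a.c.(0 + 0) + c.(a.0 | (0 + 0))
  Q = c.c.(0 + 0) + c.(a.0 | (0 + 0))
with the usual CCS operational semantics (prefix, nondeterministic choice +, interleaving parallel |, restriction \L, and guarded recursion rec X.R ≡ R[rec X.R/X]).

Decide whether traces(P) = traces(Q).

NO — witness ⟨a⟩

Reachable graph of P (5 states):
  s0 = a.c.(0 + 0) + c.(a.0 | (0 + 0)) has moves ··a··> s1, ··c··> s2
  s1 = c.(0 + 0) has moves ··c··> s3
  s2 = a.0 | (0 + 0) has moves ··a··> s4
  s3 = 0 + 0 has moves ·
  s4 = 0 | (0 + 0) has moves ·
Reachable graph of Q (5 states):
  t0 = c.c.(0 + 0) + c.(a.0 | (0 + 0)) has moves ··c··> t1, ··c··> t2
  t1 = a.0 | (0 + 0) has moves ··a··> t3
  t2 = c.(0 + 0) has moves ··c··> t4
  t3 = 0 | (0 + 0) has moves ·
  t4 = 0 + 0 has moves ·
Trace ⟨a⟩ through P, begin at {s0}:
  after a @ step 1: {s1}
  — P admits the full trace.
Trace ⟨a⟩ through Q, begin at {t0}:
  after a @ step 1: ∅  — Q cannot continue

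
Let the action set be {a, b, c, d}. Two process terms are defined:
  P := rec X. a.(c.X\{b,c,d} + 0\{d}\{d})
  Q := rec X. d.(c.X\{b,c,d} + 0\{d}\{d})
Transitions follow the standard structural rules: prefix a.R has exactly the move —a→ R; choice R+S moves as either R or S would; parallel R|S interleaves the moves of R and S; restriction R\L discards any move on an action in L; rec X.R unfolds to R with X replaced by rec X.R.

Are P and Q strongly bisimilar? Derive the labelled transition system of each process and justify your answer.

LTS(P): 4 reachable states
  m0 = rec X. a.(c.X\{b,c,d} + 0\{d}\{d}) → —a→ m1
  m1 = c.(rec X. a.(c.X\{b,c,d} + 0\{d}\{d}))\{b,c,d} + 0\{d}\{d} → —c→ m2
  m2 = (rec X. a.(c.X\{b,c,d} + 0\{d}\{d}))\{b,c,d} → —a→ m3
  m3 = (c.(rec X. a.(c.X\{b,c,d} + 0\{d}\{d}))\{b,c,d} + 0\{d}\{d})\{b,c,d} → deadlocked
LTS(Q): 3 reachable states
  n0 = rec X. d.(c.X\{b,c,d} + 0\{d}\{d}) → —d→ n1
  n1 = c.(rec X. d.(c.X\{b,c,d} + 0\{d}\{d}))\{b,c,d} + 0\{d}\{d} → —c→ n2
  n2 = (rec X. d.(c.X\{b,c,d} + 0\{d}\{d}))\{b,c,d} → deadlocked
Coarsest stable partition (strong bisimilarity classes):
  B0 = {m0}
  B1 = {m1}
  B2 = {m2}
  B3 = {m3, n2}
  B4 = {n0}
  B5 = {n1}
m0 ∈ B0, n0 ∈ B4 → different blocks

P ≁ Q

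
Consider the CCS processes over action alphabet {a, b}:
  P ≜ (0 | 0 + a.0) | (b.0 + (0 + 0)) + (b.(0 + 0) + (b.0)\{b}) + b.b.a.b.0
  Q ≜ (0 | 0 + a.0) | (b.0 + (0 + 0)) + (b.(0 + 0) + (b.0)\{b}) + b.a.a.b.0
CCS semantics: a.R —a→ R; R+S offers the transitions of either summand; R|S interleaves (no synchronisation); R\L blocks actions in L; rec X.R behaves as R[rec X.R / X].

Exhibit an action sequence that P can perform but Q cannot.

Reachable graph of P (9 states):
  p0 = (0 | 0 + a.0) | (b.0 + (0 + 0)) + (b.(0 + 0) + (b.0)\{b}) + b.b.a.b.0 has moves =a=> p1, =b=> p2, =b=> p3, =b=> p4
  p1 = 0 | (b.0 + (0 + 0)) has moves =b=> p5
  p2 = (0 | 0 + a.0) | 0 has moves =a=> p5
  p3 = 0 + 0 has moves ∅
  p4 = b.a.b.0 has moves =b=> p6
  p5 = 0 | 0 has moves ∅
  p6 = a.b.0 has moves =a=> p7
  p7 = b.0 has moves =b=> p8
  p8 = 0 has moves ∅
Reachable graph of Q (9 states):
  q0 = (0 | 0 + a.0) | (b.0 + (0 + 0)) + (b.(0 + 0) + (b.0)\{b}) + b.a.a.b.0 has moves =a=> q1, =b=> q2, =b=> q3, =b=> q4
  q1 = 0 | (b.0 + (0 + 0)) has moves =b=> q5
  q2 = (0 | 0 + a.0) | 0 has moves =a=> q5
  q3 = 0 + 0 has moves ∅
  q4 = a.a.b.0 has moves =a=> q6
  q5 = 0 | 0 has moves ∅
  q6 = a.b.0 has moves =a=> q7
  q7 = b.0 has moves =b=> q8
  q8 = 0 has moves ∅
Executing bb from P (initial set {p0}):
  [1] b ⇒ {p2, p3, p4}
  [2] b ⇒ {p6}
  — P admits the full trace.
Executing bb from Q (initial set {q0}):
  [1] b ⇒ {q2, q3, q4}
  [2] b ⇒ ∅  — Q cannot continue

bb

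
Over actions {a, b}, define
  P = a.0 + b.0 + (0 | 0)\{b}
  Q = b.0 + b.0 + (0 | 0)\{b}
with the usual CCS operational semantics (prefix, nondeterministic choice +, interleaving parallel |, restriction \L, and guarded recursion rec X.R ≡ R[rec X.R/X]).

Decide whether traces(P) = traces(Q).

trace-distinct — witness ⟨a⟩

Reachable graph of P (2 states):
  u0 = a.0 + b.0 + (0 | 0)\{b} :: =a=> u1, =b=> u1
  u1 = 0 :: stopped
Reachable graph of Q (2 states):
  v0 = b.0 + b.0 + (0 | 0)\{b} :: =b=> v1
  v1 = 0 :: stopped
Run σ = ⟨a⟩ on P: start {u0}
  after a @ step 1: {u1}
  P completes σ.
Run σ = ⟨a⟩ on Q: start {v0}
  after a @ step 1: no successor for Q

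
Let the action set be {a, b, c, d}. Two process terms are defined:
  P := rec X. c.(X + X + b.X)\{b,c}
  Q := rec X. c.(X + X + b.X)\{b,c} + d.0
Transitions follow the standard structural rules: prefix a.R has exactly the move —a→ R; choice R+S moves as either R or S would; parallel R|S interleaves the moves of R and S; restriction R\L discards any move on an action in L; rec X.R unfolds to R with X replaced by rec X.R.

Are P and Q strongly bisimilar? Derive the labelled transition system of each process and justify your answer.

P ≁ Q

LTS(P): 2 reachable states
  u0 = rec X. c.(X + X + b.X)\{b,c} | —c→ u1
  u1 = ((rec X. c.(X + X + b.X)\{b,c}) + (rec X. c.(X + X + b.X)\{b,c}) + b.(rec X. c.(X + X + b.X)\{b,c}))\{b,c} | ·
LTS(Q): 4 reachable states
  v0 = rec X. c.(X + X + b.X)\{b,c} + d.0 | —c→ v1, —d→ v2
  v1 = ((rec X. c.(X + X + b.X)\{b,c} + d.0) + (rec X. c.(X + X + b.X)\{b,c} + d.0) + b.(rec X. c.(X + X + b.X)\{b,c} + d.0))\{b,c} | —d→ v3
  v2 = 0 | ·
  v3 = 0\{b,c} | ·
Partition-refinement fixed point:
  B0 = {u0}
  B1 = {u1, v2, v3}
  B2 = {v0}
  B3 = {v1}
u0 ∈ B0, v0 ∈ B2 → different blocks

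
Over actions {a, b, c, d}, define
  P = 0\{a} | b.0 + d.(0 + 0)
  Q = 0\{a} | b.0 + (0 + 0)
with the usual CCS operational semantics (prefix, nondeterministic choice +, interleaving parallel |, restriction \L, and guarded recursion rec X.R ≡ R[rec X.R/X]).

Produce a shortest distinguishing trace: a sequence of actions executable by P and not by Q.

d

P's transition system — 3 states:
  m0 = 0\{a} | b.0 + d.(0 + 0) | —b→ m1, —d→ m2
  m1 = 0\{a} | 0 | ·
  m2 = 0 + 0 | ·
Q's transition system — 2 states:
  n0 = 0\{a} | b.0 + (0 + 0) | —b→ n1
  n1 = 0\{a} | 0 | ·
Trace ⟨d⟩ through P, begin at {m0}:
  after d @ step 1: {m2}
  ✓ P
Trace ⟨d⟩ through Q, begin at {n0}:
  after d @ step 1: ∅  — Q cannot continue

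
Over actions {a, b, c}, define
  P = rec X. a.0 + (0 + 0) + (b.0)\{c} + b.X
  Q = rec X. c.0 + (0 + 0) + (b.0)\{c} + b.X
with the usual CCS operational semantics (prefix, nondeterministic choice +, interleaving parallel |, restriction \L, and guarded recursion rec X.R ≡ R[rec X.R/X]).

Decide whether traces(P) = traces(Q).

P's transition system — 3 states:
  s0 = rec X. a.0 + (0 + 0) + (b.0)\{c} + b.X | =a=> s1, =b=> s0, =b=> s2
  s1 = 0 | deadlocked
  s2 = 0\{c} | deadlocked
Q's transition system — 3 states:
  t0 = rec X. c.0 + (0 + 0) + (b.0)\{c} + b.X | =b=> t0, =b=> t1, =c=> t2
  t1 = 0\{c} | deadlocked
  t2 = 0 | deadlocked
Trace ⟨a⟩ through P, begin at {s0}:
  [1] a ⇒ {s1}
  P completes σ.
Trace ⟨a⟩ through Q, begin at {t0}:
  [1] a ⇒ no successor for Q

trace-distinct — witness ⟨a⟩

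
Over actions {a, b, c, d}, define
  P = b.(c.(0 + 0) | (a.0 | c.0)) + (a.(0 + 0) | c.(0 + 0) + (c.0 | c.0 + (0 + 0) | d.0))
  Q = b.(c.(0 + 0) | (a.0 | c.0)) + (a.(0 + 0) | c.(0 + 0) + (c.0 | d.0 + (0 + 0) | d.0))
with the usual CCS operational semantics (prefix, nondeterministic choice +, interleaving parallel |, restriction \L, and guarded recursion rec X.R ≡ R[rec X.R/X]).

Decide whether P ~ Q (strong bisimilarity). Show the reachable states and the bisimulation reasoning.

NO

Reachable graph of P (16 states):
  p0 = b.(c.(0 + 0) | (a.0 | c.0)) + (a.(0 + 0) | c.(0 + 0) + (c.0 | c.0 + (0 + 0) | d.0)) :: -a-> p1, -b-> p2, -c-> p3, -c-> p4, -c-> p5, -d-> p6
  p1 = (0 + 0) | c.(0 + 0) :: -c-> p7
  p2 = c.(0 + 0) | (a.0 | c.0) :: -a-> p8, -c-> p10, -c-> p9
  p3 = 0 | c.0 :: -c-> p11
  p4 = a.(0 + 0) | (0 + 0) :: -a-> p7
  p5 = c.0 | 0 :: -c-> p11
  p6 = (0 + 0) | 0 :: ∅
  p7 = (0 + 0) | (0 + 0) :: ∅
  p8 = c.(0 + 0) | (0 | c.0) :: -c-> p12, -c-> p13
  p9 = (0 + 0) | (a.0 | c.0) :: -a-> p12, -c-> p14
  p10 = c.(0 + 0) | (a.0 | 0) :: -a-> p13, -c-> p14
  p11 = 0 | 0 :: ∅
  p12 = (0 + 0) | (0 | c.0) :: -c-> p15
  p13 = c.(0 + 0) | (0 | 0) :: -c-> p15
  p14 = (0 + 0) | (a.0 | 0) :: -a-> p15
  p15 = (0 + 0) | (0 | 0) :: ∅
Reachable graph of Q (16 states):
  q0 = b.(c.(0 + 0) | (a.0 | c.0)) + (a.(0 + 0) | c.(0 + 0) + (c.0 | d.0 + (0 + 0) | d.0)) :: -a-> q1, -b-> q2, -c-> q3, -c-> q4, -d-> q5, -d-> q6
  q1 = (0 + 0) | c.(0 + 0) :: -c-> q7
  q2 = c.(0 + 0) | (a.0 | c.0) :: -a-> q8, -c-> q10, -c-> q9
  q3 = 0 | d.0 :: -d-> q11
  q4 = a.(0 + 0) | (0 + 0) :: -a-> q7
  q5 = (0 + 0) | 0 :: ∅
  q6 = c.0 | 0 :: -c-> q11
  q7 = (0 + 0) | (0 + 0) :: ∅
  q8 = c.(0 + 0) | (0 | c.0) :: -c-> q12, -c-> q13
  q9 = (0 + 0) | (a.0 | c.0) :: -a-> q12, -c-> q14
  q10 = c.(0 + 0) | (a.0 | 0) :: -a-> q13, -c-> q14
  q11 = 0 | 0 :: ∅
  q12 = (0 + 0) | (0 | c.0) :: -c-> q15
  q13 = c.(0 + 0) | (0 | 0) :: -c-> q15
  q14 = (0 + 0) | (a.0 | 0) :: -a-> q15
  q15 = (0 + 0) | (0 | 0) :: ∅
Bisimilarity quotient blocks:
  B0 = {p0}
  B1 = {p1, p12, p13, p3, p5, q1, q12, q13, q6}
  B2 = {p11, p15, p6, p7, q11, q15, q5, q7}
  B3 = {p14, p4, q14, q4}
  B4 = {p2, q2}
  B5 = {p10, p9, q10, q9}
  B6 = {p8, q8}
  B7 = {q0}
  B8 = {q3}
p0 ∈ B0, q0 ∈ B7 → different blocks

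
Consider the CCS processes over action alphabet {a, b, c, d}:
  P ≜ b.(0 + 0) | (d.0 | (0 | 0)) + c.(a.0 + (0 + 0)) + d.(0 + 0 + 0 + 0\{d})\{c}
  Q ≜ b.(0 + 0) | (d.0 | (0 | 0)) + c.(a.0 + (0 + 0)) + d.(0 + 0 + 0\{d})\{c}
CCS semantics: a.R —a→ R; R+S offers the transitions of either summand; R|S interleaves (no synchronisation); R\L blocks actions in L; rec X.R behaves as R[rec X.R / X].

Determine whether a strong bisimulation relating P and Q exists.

P's transition system — 7 states:
  m0 = b.(0 + 0) | (d.0 | (0 | 0)) + c.(a.0 + (0 + 0)) + d.(0 + 0 + 0 + 0\{d})\{c} | =b=> m1, =c=> m2, =d=> m3, =d=> m4
  m1 = (0 + 0) | (d.0 | (0 | 0)) | =d=> m5
  m2 = a.0 + (0 + 0) | =a=> m6
  m3 = (0 + 0 + 0 + 0\{d})\{c} | stopped
  m4 = b.(0 + 0) | (0 | (0 | 0)) | =b=> m5
  m5 = (0 + 0) | (0 | (0 | 0)) | stopped
  m6 = 0 | stopped
Q's transition system — 7 states:
  n0 = b.(0 + 0) | (d.0 | (0 | 0)) + c.(a.0 + (0 + 0)) + d.(0 + 0 + 0\{d})\{c} | =b=> n1, =c=> n2, =d=> n3, =d=> n4
  n1 = (0 + 0) | (d.0 | (0 | 0)) | =d=> n5
  n2 = a.0 + (0 + 0) | =a=> n6
  n3 = (0 + 0 + 0\{d})\{c} | stopped
  n4 = b.(0 + 0) | (0 | (0 | 0)) | =b=> n5
  n5 = (0 + 0) | (0 | (0 | 0)) | stopped
  n6 = 0 | stopped
Bisimilarity quotient blocks:
  B0 = {m0, n0}
  B1 = {m2, n2}
  B2 = {m3, m5, m6, n3, n5, n6}
  B3 = {m1, n1}
  B4 = {m4, n4}
m0 ∈ B0, n0 ∈ B0 → same block

bisimilar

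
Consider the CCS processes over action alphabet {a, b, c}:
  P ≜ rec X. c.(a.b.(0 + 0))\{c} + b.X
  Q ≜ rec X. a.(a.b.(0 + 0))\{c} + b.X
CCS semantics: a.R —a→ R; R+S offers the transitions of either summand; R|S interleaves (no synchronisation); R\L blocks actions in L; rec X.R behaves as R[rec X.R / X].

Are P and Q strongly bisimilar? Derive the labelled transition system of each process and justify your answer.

P ≁ Q

Reachable graph of P (4 states):
  u0 = rec X. c.(a.b.(0 + 0))\{c} + b.X | =b=> u0, =c=> u1
  u1 = (a.b.(0 + 0))\{c} | =a=> u2
  u2 = (b.(0 + 0))\{c} | =b=> u3
  u3 = (0 + 0)\{c} | ∅
Reachable graph of Q (4 states):
  v0 = rec X. a.(a.b.(0 + 0))\{c} + b.X | =a=> v1, =b=> v0
  v1 = (a.b.(0 + 0))\{c} | =a=> v2
  v2 = (b.(0 + 0))\{c} | =b=> v3
  v3 = (0 + 0)\{c} | ∅
Bisimilarity quotient blocks:
  B0 = {u0}
  B1 = {u1, v1}
  B2 = {u2, v2}
  B3 = {u3, v3}
  B4 = {v0}
u0 ∈ B0, v0 ∈ B4 → different blocks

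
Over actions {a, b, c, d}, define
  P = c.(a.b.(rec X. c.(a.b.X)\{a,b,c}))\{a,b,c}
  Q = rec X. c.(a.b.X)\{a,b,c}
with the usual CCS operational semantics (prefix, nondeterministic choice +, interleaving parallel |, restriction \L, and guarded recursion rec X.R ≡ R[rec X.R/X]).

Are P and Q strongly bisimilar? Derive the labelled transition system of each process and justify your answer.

YES

LTS(P): 2 reachable states
  p0 = c.(a.b.(rec X. c.(a.b.X)\{a,b,c}))\{a,b,c} :: —c→ p1
  p1 = (a.b.(rec X. c.(a.b.X)\{a,b,c}))\{a,b,c} :: ·
LTS(Q): 2 reachable states
  q0 = rec X. c.(a.b.X)\{a,b,c} :: —c→ q1
  q1 = (a.b.(rec X. c.(a.b.X)\{a,b,c}))\{a,b,c} :: ·
Coarsest stable partition (strong bisimilarity classes):
  B0 = {p0, q0}
  B1 = {p1, q1}
p0 ∈ B0, q0 ∈ B0 → same block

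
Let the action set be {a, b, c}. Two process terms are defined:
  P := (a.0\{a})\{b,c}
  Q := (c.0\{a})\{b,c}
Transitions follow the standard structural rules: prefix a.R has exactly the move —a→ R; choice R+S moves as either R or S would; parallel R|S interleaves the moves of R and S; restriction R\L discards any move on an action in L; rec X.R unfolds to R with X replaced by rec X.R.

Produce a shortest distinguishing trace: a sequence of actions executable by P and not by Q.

a

P's transition system — 2 states:
  s0 = (a.0\{a})\{b,c} | --a--▸ s1
  s1 = 0\{a}\{b,c} | (no moves)
Q's transition system — 1 states:
  t0 = (c.0\{a})\{b,c} | (no moves)
Run σ = ⟨a⟩ on P: start {s0}
  [1] a ⇒ {s1}
  P completes σ.
Run σ = ⟨a⟩ on Q: start {t0}
  [1] a ⇒ no successor for Q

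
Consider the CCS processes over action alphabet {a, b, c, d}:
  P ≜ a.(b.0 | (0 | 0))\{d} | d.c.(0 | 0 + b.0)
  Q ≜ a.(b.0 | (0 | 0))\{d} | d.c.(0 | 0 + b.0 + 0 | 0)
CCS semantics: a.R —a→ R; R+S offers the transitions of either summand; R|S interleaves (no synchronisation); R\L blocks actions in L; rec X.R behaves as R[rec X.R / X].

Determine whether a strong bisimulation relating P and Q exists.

Reachable graph of P (12 states):
  p0 = a.(b.0 | (0 | 0))\{d} | d.c.(0 | 0 + b.0) :: —a→ p1, —d→ p2
  p1 = (b.0 | (0 | 0))\{d} | d.c.(0 | 0 + b.0) :: —b→ p3, —d→ p4
  p2 = a.(b.0 | (0 | 0))\{d} | c.(0 | 0 + b.0) :: —a→ p4, —c→ p5
  p3 = (0 | (0 | 0))\{d} | d.c.(0 | 0 + b.0) :: —d→ p6
  p4 = (b.0 | (0 | 0))\{d} | c.(0 | 0 + b.0) :: —b→ p6, —c→ p7
  p5 = a.(b.0 | (0 | 0))\{d} | (0 | 0 + b.0) :: —a→ p7, —b→ p8
  p6 = (0 | (0 | 0))\{d} | c.(0 | 0 + b.0) :: —c→ p9
  p7 = (b.0 | (0 | 0))\{d} | (0 | 0 + b.0) :: —b→ p10, —b→ p9
  p8 = a.(b.0 | (0 | 0))\{d} | 0 :: —a→ p10
  p9 = (0 | (0 | 0))\{d} | (0 | 0 + b.0) :: —b→ p11
  p10 = (b.0 | (0 | 0))\{d} | 0 :: —b→ p11
  p11 = (0 | (0 | 0))\{d} | 0 :: stopped
Reachable graph of Q (12 states):
  q0 = a.(b.0 | (0 | 0))\{d} | d.c.(0 | 0 + b.0 + 0 | 0) :: —a→ q1, —d→ q2
  q1 = (b.0 | (0 | 0))\{d} | d.c.(0 | 0 + b.0 + 0 | 0) :: —b→ q3, —d→ q4
  q2 = a.(b.0 | (0 | 0))\{d} | c.(0 | 0 + b.0 + 0 | 0) :: —a→ q4, —c→ q5
  q3 = (0 | (0 | 0))\{d} | d.c.(0 | 0 + b.0 + 0 | 0) :: —d→ q6
  q4 = (b.0 | (0 | 0))\{d} | c.(0 | 0 + b.0 + 0 | 0) :: —b→ q6, —c→ q7
  q5 = a.(b.0 | (0 | 0))\{d} | (0 | 0 + b.0 + 0 | 0) :: —a→ q7, —b→ q8
  q6 = (0 | (0 | 0))\{d} | c.(0 | 0 + b.0 + 0 | 0) :: —c→ q9
  q7 = (b.0 | (0 | 0))\{d} | (0 | 0 + b.0 + 0 | 0) :: —b→ q10, —b→ q9
  q8 = a.(b.0 | (0 | 0))\{d} | 0 :: —a→ q10
  q9 = (0 | (0 | 0))\{d} | (0 | 0 + b.0 + 0 | 0) :: —b→ q11
  q10 = (b.0 | (0 | 0))\{d} | 0 :: —b→ q11
  q11 = (0 | (0 | 0))\{d} | 0 :: stopped
Partition-refinement fixed point:
  B0 = {p0, q0}
  B1 = {p2, q2}
  B2 = {p4, q4}
  B3 = {p6, q6}
  B4 = {p10, p9, q10, q9}
  B5 = {p11, q11}
  B6 = {p7, q7}
  B7 = {p5, q5}
  B8 = {p8, q8}
  B9 = {p1, q1}
  B10 = {p3, q3}
p0 ∈ B0, q0 ∈ B0 → same block

YES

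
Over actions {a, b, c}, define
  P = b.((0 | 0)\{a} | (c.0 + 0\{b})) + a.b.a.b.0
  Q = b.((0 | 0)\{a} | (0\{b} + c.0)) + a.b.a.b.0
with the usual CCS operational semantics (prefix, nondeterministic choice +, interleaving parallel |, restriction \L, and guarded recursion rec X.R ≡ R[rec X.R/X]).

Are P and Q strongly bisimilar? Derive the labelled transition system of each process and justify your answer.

Reachable graph of P (7 states):
  m0 = b.((0 | 0)\{a} | (c.0 + 0\{b})) + a.b.a.b.0 :: —a→ m1, —b→ m2
  m1 = b.a.b.0 :: —b→ m3
  m2 = (0 | 0)\{a} | (c.0 + 0\{b}) :: —c→ m4
  m3 = a.b.0 :: —a→ m5
  m4 = (0 | 0)\{a} | 0 :: ·
  m5 = b.0 :: —b→ m6
  m6 = 0 :: ·
Reachable graph of Q (7 states):
  n0 = b.((0 | 0)\{a} | (0\{b} + c.0)) + a.b.a.b.0 :: —a→ n1, —b→ n2
  n1 = b.a.b.0 :: —b→ n3
  n2 = (0 | 0)\{a} | (0\{b} + c.0) :: —c→ n4
  n3 = a.b.0 :: —a→ n5
  n4 = (0 | 0)\{a} | 0 :: ·
  n5 = b.0 :: —b→ n6
  n6 = 0 :: ·
Coarsest stable partition (strong bisimilarity classes):
  B0 = {m0, n0}
  B1 = {m1, n1}
  B2 = {m3, n3}
  B3 = {m5, n5}
  B4 = {m4, m6, n4, n6}
  B5 = {m2, n2}
m0 ∈ B0, n0 ∈ B0 → same block

YES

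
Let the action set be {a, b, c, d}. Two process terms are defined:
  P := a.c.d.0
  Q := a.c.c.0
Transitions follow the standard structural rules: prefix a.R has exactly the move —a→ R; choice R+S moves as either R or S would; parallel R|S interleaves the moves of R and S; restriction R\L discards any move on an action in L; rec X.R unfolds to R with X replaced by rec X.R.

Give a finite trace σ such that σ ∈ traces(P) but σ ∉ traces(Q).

acd

LTS(P): 4 reachable states
  m0 = a.c.d.0 :: =a=> m1
  m1 = c.d.0 :: =c=> m2
  m2 = d.0 :: =d=> m3
  m3 = 0 :: ∅
LTS(Q): 4 reachable states
  n0 = a.c.c.0 :: =a=> n1
  n1 = c.c.0 :: =c=> n2
  n2 = c.0 :: =c=> n3
  n3 = 0 :: ∅
Run σ = ⟨acd⟩ on P: start {m0}
  after a @ step 1: {m1}
  after c @ step 2: {m2}
  after d @ step 3: {m3}
  ✓ P
Run σ = ⟨acd⟩ on Q: start {n0}
  after a @ step 1: {n1}
  after c @ step 2: {n2}
  after d @ step 3: no successor for Q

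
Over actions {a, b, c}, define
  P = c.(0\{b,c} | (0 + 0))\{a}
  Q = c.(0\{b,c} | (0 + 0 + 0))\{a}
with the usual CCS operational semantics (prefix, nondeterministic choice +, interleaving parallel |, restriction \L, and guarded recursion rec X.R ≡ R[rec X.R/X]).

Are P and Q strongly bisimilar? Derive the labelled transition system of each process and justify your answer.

P's transition system — 2 states:
  s0 = c.(0\{b,c} | (0 + 0))\{a} ⊢ --c--▸ s1
  s1 = (0\{b,c} | (0 + 0))\{a} ⊢ deadlocked
Q's transition system — 2 states:
  t0 = c.(0\{b,c} | (0 + 0 + 0))\{a} ⊢ --c--▸ t1
  t1 = (0\{b,c} | (0 + 0 + 0))\{a} ⊢ deadlocked
Partition-refinement fixed point:
  B0 = {s0, t0}
  B1 = {s1, t1}
s0 ∈ B0, t0 ∈ B0 → same block

YES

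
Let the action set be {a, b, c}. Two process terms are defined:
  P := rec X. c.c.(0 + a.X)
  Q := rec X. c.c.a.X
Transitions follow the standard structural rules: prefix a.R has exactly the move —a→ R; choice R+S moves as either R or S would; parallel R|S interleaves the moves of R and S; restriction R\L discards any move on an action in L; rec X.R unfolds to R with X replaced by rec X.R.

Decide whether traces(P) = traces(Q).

P's transition system — 3 states:
  m0 = rec X. c.c.(0 + a.X) :: =c=> m1
  m1 = c.(0 + a.(rec X. c.c.(0 + a.X))) :: =c=> m2
  m2 = 0 + a.(rec X. c.c.(0 + a.X)) :: =a=> m0
Q's transition system — 3 states:
  n0 = rec X. c.c.a.X :: =c=> n1
  n1 = c.a.(rec X. c.c.a.X) :: =c=> n2
  n2 = a.(rec X. c.c.a.X) :: =a=> n0
Coarsest stable partition (strong bisimilarity classes):
  B0 = {m0, n0}
  B1 = {m1, n1}
  B2 = {m2, n2}
m0 ∈ B0, n0 ∈ B0 → same block
Bisimilar ⇒ trace-equivalent.

trace-equivalent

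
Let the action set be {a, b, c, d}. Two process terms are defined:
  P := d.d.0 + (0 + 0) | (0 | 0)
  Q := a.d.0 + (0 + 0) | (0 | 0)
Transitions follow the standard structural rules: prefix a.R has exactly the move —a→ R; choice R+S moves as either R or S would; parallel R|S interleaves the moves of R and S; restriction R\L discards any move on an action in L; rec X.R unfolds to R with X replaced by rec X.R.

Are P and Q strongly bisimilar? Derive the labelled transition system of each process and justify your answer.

P's transition system — 3 states:
  s0 = d.d.0 + (0 + 0) | (0 | 0) | =d=> s1
  s1 = d.0 | =d=> s2
  s2 = 0 | (no moves)
Q's transition system — 3 states:
  t0 = a.d.0 + (0 + 0) | (0 | 0) | =a=> t1
  t1 = d.0 | =d=> t2
  t2 = 0 | (no moves)
Coarsest stable partition (strong bisimilarity classes):
  B0 = {s0}
  B1 = {s1, t1}
  B2 = {s2, t2}
  B3 = {t0}
s0 ∈ B0, t0 ∈ B3 → different blocks

not bisimilar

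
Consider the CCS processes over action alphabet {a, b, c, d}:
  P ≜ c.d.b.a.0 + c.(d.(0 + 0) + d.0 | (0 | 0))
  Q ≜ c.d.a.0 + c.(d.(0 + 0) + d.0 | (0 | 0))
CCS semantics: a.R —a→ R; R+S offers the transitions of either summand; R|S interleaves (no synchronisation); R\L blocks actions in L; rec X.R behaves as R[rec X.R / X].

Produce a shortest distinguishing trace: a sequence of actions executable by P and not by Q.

P's transition system — 8 states:
  u0 = c.d.b.a.0 + c.(d.(0 + 0) + d.0 | (0 | 0)) has moves —c→ u1, —c→ u2
  u1 = d.(0 + 0) + d.0 | (0 | 0) has moves —d→ u3, —d→ u4
  u2 = d.b.a.0 has moves —d→ u5
  u3 = 0 + 0 has moves ∅
  u4 = 0 | (0 | 0) has moves ∅
  u5 = b.a.0 has moves —b→ u6
  u6 = a.0 has moves —a→ u7
  u7 = 0 has moves ∅
Q's transition system — 7 states:
  v0 = c.d.a.0 + c.(d.(0 + 0) + d.0 | (0 | 0)) has moves —c→ v1, —c→ v2
  v1 = d.(0 + 0) + d.0 | (0 | 0) has moves —d→ v3, —d→ v4
  v2 = d.a.0 has moves —d→ v5
  v3 = 0 + 0 has moves ∅
  v4 = 0 | (0 | 0) has moves ∅
  v5 = a.0 has moves —a→ v6
  v6 = 0 has moves ∅
Trace ⟨cdb⟩ through P, begin at {u0}:
  after c @ step 1: {u1, u2}
  after d @ step 2: {u3, u4, u5}
  after b @ step 3: {u6}
  P completes σ.
Trace ⟨cdb⟩ through Q, begin at {v0}:
  after c @ step 1: {v1, v2}
  after d @ step 2: {v3, v4, v5}
  after b @ step 3: ∅ (Q stuck)

cdb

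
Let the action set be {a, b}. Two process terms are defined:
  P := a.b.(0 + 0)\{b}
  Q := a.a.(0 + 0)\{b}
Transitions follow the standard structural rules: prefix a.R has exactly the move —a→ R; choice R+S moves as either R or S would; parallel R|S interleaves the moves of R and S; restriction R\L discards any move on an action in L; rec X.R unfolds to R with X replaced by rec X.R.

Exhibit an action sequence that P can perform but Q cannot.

ab

LTS(P): 3 reachable states
  s0 = a.b.(0 + 0)\{b} | -a-> s1
  s1 = b.(0 + 0)\{b} | -b-> s2
  s2 = (0 + 0)\{b} | ·
LTS(Q): 3 reachable states
  t0 = a.a.(0 + 0)\{b} | -a-> t1
  t1 = a.(0 + 0)\{b} | -a-> t2
  t2 = (0 + 0)\{b} | ·
Trace ⟨ab⟩ through P, begin at {s0}:
  step 1 (a): {s1}
  step 2 (b): {s2}
  P completes σ.
Trace ⟨ab⟩ through Q, begin at {t0}:
  step 1 (a): {t1}
  step 2 (b): ∅  — Q cannot continue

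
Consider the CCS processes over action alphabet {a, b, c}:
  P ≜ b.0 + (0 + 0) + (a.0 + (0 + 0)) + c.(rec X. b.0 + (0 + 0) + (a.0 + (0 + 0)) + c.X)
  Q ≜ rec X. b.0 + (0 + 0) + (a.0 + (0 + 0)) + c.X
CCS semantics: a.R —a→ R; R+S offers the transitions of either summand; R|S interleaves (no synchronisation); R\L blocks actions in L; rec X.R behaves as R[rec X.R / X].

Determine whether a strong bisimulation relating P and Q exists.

Reachable graph of P (3 states):
  m0 = b.0 + (0 + 0) + (a.0 + (0 + 0)) + c.(rec X. b.0 + (0 + 0) + (a.0 + (0 + 0)) + c.X) | -a-> m1, -b-> m1, -c-> m2
  m1 = 0 | (no moves)
  m2 = rec X. b.0 + (0 + 0) + (a.0 + (0 + 0)) + c.X | -a-> m1, -b-> m1, -c-> m2
Reachable graph of Q (2 states):
  n0 = rec X. b.0 + (0 + 0) + (a.0 + (0 + 0)) + c.X | -a-> n1, -b-> n1, -c-> n0
  n1 = 0 | (no moves)
Coarsest stable partition (strong bisimilarity classes):
  B0 = {m0, m2, n0}
  B1 = {m1, n1}
m0 ∈ B0, n0 ∈ B0 → same block

YES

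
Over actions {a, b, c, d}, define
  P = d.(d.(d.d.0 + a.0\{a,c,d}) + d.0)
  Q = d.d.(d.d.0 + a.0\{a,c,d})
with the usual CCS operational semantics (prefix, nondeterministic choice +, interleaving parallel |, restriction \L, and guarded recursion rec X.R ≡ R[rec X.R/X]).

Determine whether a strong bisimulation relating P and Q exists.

P ≁ Q

P's transition system — 6 states:
  s0 = d.(d.(d.d.0 + a.0\{a,c,d}) + d.0) → =d=> s1
  s1 = d.(d.d.0 + a.0\{a,c,d}) + d.0 → =d=> s2, =d=> s3
  s2 = 0 → (no moves)
  s3 = d.d.0 + a.0\{a,c,d} → =a=> s4, =d=> s5
  s4 = 0\{a,c,d} → (no moves)
  s5 = d.0 → =d=> s2
Q's transition system — 6 states:
  t0 = d.d.(d.d.0 + a.0\{a,c,d}) → =d=> t1
  t1 = d.(d.d.0 + a.0\{a,c,d}) → =d=> t2
  t2 = d.d.0 + a.0\{a,c,d} → =a=> t3, =d=> t4
  t3 = 0\{a,c,d} → (no moves)
  t4 = d.0 → =d=> t5
  t5 = 0 → (no moves)
Partition-refinement fixed point:
  B0 = {s0}
  B1 = {s1}
  B2 = {s2, s4, t3, t5}
  B3 = {s3, t2}
  B4 = {s5, t4}
  B5 = {t0}
  B6 = {t1}
s0 ∈ B0, t0 ∈ B5 → different blocks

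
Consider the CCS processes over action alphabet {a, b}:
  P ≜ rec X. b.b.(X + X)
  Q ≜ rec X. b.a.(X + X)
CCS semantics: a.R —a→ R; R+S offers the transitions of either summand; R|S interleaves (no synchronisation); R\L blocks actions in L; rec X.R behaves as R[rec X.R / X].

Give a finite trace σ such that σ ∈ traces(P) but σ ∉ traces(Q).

Reachable graph of P (3 states):
  u0 = rec X. b.b.(X + X) has moves --b--▸ u1
  u1 = b.((rec X. b.b.(X + X)) + (rec X. b.b.(X + X))) has moves --b--▸ u2
  u2 = (rec X. b.b.(X + X)) + (rec X. b.b.(X + X)) has moves --b--▸ u1
Reachable graph of Q (3 states):
  v0 = rec X. b.a.(X + X) has moves --b--▸ v1
  v1 = a.((rec X. b.a.(X + X)) + (rec X. b.a.(X + X))) has moves --a--▸ v2
  v2 = (rec X. b.a.(X + X)) + (rec X. b.a.(X + X)) has moves --b--▸ v1
Run σ = ⟨bb⟩ on P: start {u0}
  [1] b ⇒ {u1}
  [2] b ⇒ {u2}
  ✓ P
Run σ = ⟨bb⟩ on Q: start {v0}
  [1] b ⇒ {v1}
  [2] b ⇒ no successor for Q

bb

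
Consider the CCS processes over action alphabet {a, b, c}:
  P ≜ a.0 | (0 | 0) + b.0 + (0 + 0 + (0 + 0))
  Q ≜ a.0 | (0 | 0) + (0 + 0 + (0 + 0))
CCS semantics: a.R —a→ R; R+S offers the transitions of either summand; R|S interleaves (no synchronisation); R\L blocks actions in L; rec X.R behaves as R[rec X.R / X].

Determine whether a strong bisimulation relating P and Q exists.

LTS(P): 3 reachable states
  u0 = a.0 | (0 | 0) + b.0 + (0 + 0 + (0 + 0)) :: --a--▸ u1, --b--▸ u2
  u1 = 0 | (0 | 0) :: ∅
  u2 = 0 :: ∅
LTS(Q): 2 reachable states
  v0 = a.0 | (0 | 0) + (0 + 0 + (0 + 0)) :: --a--▸ v1
  v1 = 0 | (0 | 0) :: ∅
Coarsest stable partition (strong bisimilarity classes):
  B0 = {u0}
  B1 = {u1, u2, v1}
  B2 = {v0}
u0 ∈ B0, v0 ∈ B2 → different blocks

not bisimilar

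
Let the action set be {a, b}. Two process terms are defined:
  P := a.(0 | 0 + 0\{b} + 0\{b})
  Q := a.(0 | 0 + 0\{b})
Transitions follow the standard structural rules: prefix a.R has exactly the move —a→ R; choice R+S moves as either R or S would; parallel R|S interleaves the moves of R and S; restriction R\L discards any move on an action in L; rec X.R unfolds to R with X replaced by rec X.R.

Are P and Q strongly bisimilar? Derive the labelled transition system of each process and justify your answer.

P's transition system — 2 states:
  p0 = a.(0 | 0 + 0\{b} + 0\{b}) :: —a→ p1
  p1 = 0 | 0 + 0\{b} + 0\{b} :: ∅
Q's transition system — 2 states:
  q0 = a.(0 | 0 + 0\{b}) :: —a→ q1
  q1 = 0 | 0 + 0\{b} :: ∅
Bisimilarity quotient blocks:
  B0 = {p0, q0}
  B1 = {p1, q1}
p0 ∈ B0, q0 ∈ B0 → same block

YES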